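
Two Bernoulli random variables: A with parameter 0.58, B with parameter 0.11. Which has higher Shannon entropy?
A

For binary distributions, entropy is maximized at p=0.5 and decreases as p moves toward 0 or 1.

H(A) = H(0.58) = 0.9815 bits
H(B) = H(0.11) = 0.4999 bits

Distribution A (p=0.58) is closer to uniform (p=0.5), so it has higher entropy.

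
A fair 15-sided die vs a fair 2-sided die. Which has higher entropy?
15-sided die

Both are uniform distributions; for uniform over n outcomes, H = log₂(n). H(15-sided) = log₂(15) = 3.907 bits and H(2-sided) = log₂(2) = 1.000 bits. More outcomes in a uniform distribution means higher entropy.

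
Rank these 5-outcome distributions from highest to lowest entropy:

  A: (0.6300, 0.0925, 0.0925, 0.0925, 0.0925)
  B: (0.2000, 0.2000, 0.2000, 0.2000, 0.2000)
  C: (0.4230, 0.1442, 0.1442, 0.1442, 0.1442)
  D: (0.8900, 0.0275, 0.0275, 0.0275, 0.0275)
B > C > A > D

Key insight: Entropy is maximized by uniform distributions and minimized by concentrated distributions.

Entropies:
  H(A) = 1.6907 bits
  H(B) = 2.3219 bits
  H(C) = 2.1368 bits
  H(D) = 0.7199 bits

Ranking: B > C > A > D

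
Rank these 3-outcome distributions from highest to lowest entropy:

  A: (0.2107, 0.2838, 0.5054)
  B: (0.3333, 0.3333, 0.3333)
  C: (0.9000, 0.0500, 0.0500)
B > A > C

Key insight: Entropy is maximized by uniform distributions and minimized by concentrated distributions.

- Uniform distributions have maximum entropy log₂(3) = 1.5850 bits
- The more "peaked" or concentrated a distribution, the lower its entropy

Entropies:
  H(A) = 1.4867 bits
  H(B) = 1.5850 bits
  H(C) = 0.5690 bits

Ranking: B > A > C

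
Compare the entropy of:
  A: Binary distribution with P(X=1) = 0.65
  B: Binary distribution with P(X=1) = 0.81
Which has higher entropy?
A

For binary distributions, entropy is maximized at p=0.5 and decreases as p moves toward 0 or 1.

H(A) = H(0.65) = 0.9341 bits
H(B) = H(0.81) = 0.7015 bits

Distribution A (p=0.65) is closer to uniform (p=0.5), so it has higher entropy.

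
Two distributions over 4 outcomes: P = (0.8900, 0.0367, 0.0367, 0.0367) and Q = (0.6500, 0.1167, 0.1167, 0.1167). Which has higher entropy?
Q

P is highly concentrated on one outcome (89%), making it nearly deterministic. Q spreads its mass more evenly (max 65%). The more spread-out distribution has higher entropy: H(P) ≈ 0.674 bits, H(Q) ≈ 1.489 bits.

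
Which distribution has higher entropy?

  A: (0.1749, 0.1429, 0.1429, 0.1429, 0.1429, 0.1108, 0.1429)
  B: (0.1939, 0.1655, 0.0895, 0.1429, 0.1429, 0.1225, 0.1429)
A

Both distributions are close to uniform, making this a harder comparison.

H(A) = 2.7969 bits
H(B) = 2.7743 bits

The distribution closer to uniform has higher entropy.
Answer: A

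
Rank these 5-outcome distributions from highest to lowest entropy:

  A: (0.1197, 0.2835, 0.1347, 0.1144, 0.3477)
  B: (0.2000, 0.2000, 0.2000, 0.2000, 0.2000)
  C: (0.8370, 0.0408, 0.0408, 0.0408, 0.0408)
B > A > C

Key insight: Entropy is maximized by uniform distributions and minimized by concentrated distributions.

- Uniform distributions have maximum entropy log₂(5) = 2.3219 bits
- The more "peaked" or concentrated a distribution, the lower its entropy

Entropies:
  H(A) = 2.1595 bits
  H(B) = 2.3219 bits
  H(C) = 0.9674 bits

Ranking: B > A > C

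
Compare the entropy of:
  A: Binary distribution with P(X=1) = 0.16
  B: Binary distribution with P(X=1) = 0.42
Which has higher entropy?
B

For binary distributions, entropy is maximized at p=0.5 and decreases as p moves toward 0 or 1.

H(A) = H(0.16) = 0.6343 bits
H(B) = H(0.42) = 0.9815 bits

Distribution B (p=0.42) is closer to uniform (p=0.5), so it has higher entropy.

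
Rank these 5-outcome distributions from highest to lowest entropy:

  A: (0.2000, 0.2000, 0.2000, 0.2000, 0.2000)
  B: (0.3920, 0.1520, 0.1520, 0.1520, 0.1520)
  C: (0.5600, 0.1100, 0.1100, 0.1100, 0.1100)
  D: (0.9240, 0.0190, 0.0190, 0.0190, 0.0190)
A > B > C > D

Key insight: Entropy is maximized by uniform distributions and minimized by concentrated distributions.

Entropies:
  H(A) = 2.3219 bits
  H(B) = 2.1821 bits
  H(C) = 1.8696 bits
  H(D) = 0.5399 bits

Ranking: A > B > C > D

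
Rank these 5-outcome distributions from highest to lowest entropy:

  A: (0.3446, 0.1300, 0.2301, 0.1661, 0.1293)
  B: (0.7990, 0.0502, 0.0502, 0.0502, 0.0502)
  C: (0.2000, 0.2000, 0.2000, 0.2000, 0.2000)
C > A > B

Key insight: Entropy is maximized by uniform distributions and minimized by concentrated distributions.

- Uniform distributions have maximum entropy log₂(5) = 2.3219 bits
- The more "peaked" or concentrated a distribution, the lower its entropy

Entropies:
  H(A) = 2.2116 bits
  H(B) = 1.1259 bits
  H(C) = 2.3219 bits

Ranking: C > A > B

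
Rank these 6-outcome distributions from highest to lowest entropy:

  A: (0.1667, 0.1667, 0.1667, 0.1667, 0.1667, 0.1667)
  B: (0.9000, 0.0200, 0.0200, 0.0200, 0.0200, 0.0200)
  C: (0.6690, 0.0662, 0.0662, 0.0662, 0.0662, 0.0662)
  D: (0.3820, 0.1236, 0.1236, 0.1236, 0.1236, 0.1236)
A > D > C > B

Key insight: Entropy is maximized by uniform distributions and minimized by concentrated distributions.

Entropies:
  H(A) = 2.5850 bits
  H(B) = 0.7012 bits
  H(C) = 1.6845 bits
  H(D) = 2.3944 bits

Ranking: A > D > C > B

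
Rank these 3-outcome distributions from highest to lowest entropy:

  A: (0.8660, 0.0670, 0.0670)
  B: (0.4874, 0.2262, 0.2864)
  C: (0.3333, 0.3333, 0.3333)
C > B > A

Key insight: Entropy is maximized by uniform distributions and minimized by concentrated distributions.

- Uniform distributions have maximum entropy log₂(3) = 1.5850 bits
- The more "peaked" or concentrated a distribution, the lower its entropy

Entropies:
  H(A) = 0.7023 bits
  H(B) = 1.5070 bits
  H(C) = 1.5850 bits

Ranking: C > B > A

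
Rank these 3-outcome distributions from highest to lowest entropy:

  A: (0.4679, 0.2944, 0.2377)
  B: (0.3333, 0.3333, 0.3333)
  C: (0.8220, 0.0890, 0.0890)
B > A > C

Key insight: Entropy is maximized by uniform distributions and minimized by concentrated distributions.

- Uniform distributions have maximum entropy log₂(3) = 1.5850 bits
- The more "peaked" or concentrated a distribution, the lower its entropy

Entropies:
  H(A) = 1.5247 bits
  H(B) = 1.5850 bits
  H(C) = 0.8537 bits

Ranking: B > A > C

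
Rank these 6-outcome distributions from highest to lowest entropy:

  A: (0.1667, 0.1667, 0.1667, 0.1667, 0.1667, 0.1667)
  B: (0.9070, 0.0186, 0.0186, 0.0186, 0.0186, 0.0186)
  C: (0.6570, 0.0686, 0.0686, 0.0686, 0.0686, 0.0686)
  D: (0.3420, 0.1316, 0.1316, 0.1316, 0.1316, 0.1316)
A > D > C > B

Key insight: Entropy is maximized by uniform distributions and minimized by concentrated distributions.

Entropies:
  H(A) = 2.5850 bits
  H(B) = 0.6623 bits
  H(C) = 1.7241 bits
  H(D) = 2.4545 bits

Ranking: A > D > C > B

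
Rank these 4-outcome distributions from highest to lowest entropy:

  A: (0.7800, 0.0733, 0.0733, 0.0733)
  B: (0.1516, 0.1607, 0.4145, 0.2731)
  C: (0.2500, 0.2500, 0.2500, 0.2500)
C > B > A

Key insight: Entropy is maximized by uniform distributions and minimized by concentrated distributions.

- Uniform distributions have maximum entropy log₂(4) = 2.0000 bits
- The more "peaked" or concentrated a distribution, the lower its entropy

Entropies:
  H(A) = 1.1089 bits
  H(B) = 1.8745 bits
  H(C) = 2.0000 bits

Ranking: C > B > A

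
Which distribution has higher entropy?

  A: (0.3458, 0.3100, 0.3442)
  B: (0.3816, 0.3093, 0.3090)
A

Both distributions are close to uniform, making this a harder comparison.

H(A) = 1.5832 bits
H(B) = 1.5776 bits

The distribution closer to uniform has higher entropy.
Answer: A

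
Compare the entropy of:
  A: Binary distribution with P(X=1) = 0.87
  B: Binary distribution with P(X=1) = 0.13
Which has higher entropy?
Equal

For binary distributions, entropy is maximized at p=0.5 and decreases as p moves toward 0 or 1.

H(A) = H(0.87) = 0.5574 bits
H(B) = H(0.13) = 0.5574 bits

Both distributions are equally far from uniform (|0.87-0.5| = |0.13-0.5|), so they have the same entropy.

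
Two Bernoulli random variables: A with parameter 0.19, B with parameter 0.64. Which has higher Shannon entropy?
B

For binary distributions, entropy is maximized at p=0.5 and decreases as p moves toward 0 or 1.

H(A) = H(0.19) = 0.7015 bits
H(B) = H(0.64) = 0.9427 bits

Distribution B (p=0.64) is closer to uniform (p=0.5), so it has higher entropy.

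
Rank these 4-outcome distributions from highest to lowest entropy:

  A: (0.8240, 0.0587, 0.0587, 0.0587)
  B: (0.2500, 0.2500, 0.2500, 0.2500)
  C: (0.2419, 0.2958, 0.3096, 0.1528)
B > C > A

Key insight: Entropy is maximized by uniform distributions and minimized by concentrated distributions.

- Uniform distributions have maximum entropy log₂(4) = 2.0000 bits
- The more "peaked" or concentrated a distribution, the lower its entropy

Entropies:
  H(A) = 0.9502 bits
  H(B) = 2.0000 bits
  H(C) = 1.9528 bits

Ranking: B > C > A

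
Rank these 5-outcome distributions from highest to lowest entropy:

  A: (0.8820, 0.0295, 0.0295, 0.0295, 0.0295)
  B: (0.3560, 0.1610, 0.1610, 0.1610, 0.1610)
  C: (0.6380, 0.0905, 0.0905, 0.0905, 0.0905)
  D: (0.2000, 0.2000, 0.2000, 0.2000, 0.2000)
D > B > C > A

Key insight: Entropy is maximized by uniform distributions and minimized by concentrated distributions.

Entropies:
  H(A) = 0.7596 bits
  H(B) = 2.2273 bits
  H(C) = 1.6683 bits
  H(D) = 2.3219 bits

Ranking: D > B > C > A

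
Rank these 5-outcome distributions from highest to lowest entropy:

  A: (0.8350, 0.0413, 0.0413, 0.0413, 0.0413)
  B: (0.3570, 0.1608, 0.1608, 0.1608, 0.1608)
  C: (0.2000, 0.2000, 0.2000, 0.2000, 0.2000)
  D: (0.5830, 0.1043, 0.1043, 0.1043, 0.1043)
C > B > D > A

Key insight: Entropy is maximized by uniform distributions and minimized by concentrated distributions.

Entropies:
  H(A) = 0.9761 bits
  H(B) = 2.2262 bits
  H(C) = 2.3219 bits
  H(D) = 1.8140 bits

Ranking: C > B > D > A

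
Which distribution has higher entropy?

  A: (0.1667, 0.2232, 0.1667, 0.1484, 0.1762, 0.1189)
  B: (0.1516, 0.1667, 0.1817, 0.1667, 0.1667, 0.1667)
B

Both distributions are close to uniform, making this a harder comparison.

H(A) = 2.5596 bits
H(B) = 2.5830 bits

The distribution closer to uniform has higher entropy.
Answer: B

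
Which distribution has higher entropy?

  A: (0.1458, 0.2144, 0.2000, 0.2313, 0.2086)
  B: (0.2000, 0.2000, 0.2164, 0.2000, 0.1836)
B

Both distributions are close to uniform, making this a harder comparison.

H(A) = 2.3059 bits
H(B) = 2.3200 bits

The distribution closer to uniform has higher entropy.
Answer: B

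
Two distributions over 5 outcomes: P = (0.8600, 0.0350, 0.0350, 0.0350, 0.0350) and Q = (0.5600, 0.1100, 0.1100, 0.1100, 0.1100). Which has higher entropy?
Q

P is highly concentrated on one outcome (86%), making it nearly deterministic. Q spreads its mass more evenly (max 56%). The more spread-out distribution has higher entropy: H(P) ≈ 0.864 bits, H(Q) ≈ 1.870 bits.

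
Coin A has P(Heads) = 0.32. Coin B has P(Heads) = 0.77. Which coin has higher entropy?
A

For binary distributions, entropy is maximized at p=0.5 and decreases as p moves toward 0 or 1.

H(A) = H(0.32) = 0.9044 bits
H(B) = H(0.77) = 0.7780 bits

Distribution A (p=0.32) is closer to uniform (p=0.5), so it has higher entropy.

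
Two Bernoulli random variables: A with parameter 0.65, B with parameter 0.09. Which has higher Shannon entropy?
A

For binary distributions, entropy is maximized at p=0.5 and decreases as p moves toward 0 or 1.

H(A) = H(0.65) = 0.9341 bits
H(B) = H(0.09) = 0.4365 bits

Distribution A (p=0.65) is closer to uniform (p=0.5), so it has higher entropy.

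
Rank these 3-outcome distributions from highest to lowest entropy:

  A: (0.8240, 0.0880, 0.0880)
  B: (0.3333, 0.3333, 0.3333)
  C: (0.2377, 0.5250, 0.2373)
B > C > A

Key insight: Entropy is maximized by uniform distributions and minimized by concentrated distributions.

- Uniform distributions have maximum entropy log₂(3) = 1.5850 bits
- The more "peaked" or concentrated a distribution, the lower its entropy

Entropies:
  H(A) = 0.8472 bits
  H(B) = 1.5850 bits
  H(C) = 1.4732 bits

Ranking: B > C > A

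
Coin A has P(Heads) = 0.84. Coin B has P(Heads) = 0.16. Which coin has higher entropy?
Equal

For binary distributions, entropy is maximized at p=0.5 and decreases as p moves toward 0 or 1.

H(A) = H(0.84) = 0.6343 bits
H(B) = H(0.16) = 0.6343 bits

Both distributions are equally far from uniform (|0.84-0.5| = |0.16-0.5|), so they have the same entropy.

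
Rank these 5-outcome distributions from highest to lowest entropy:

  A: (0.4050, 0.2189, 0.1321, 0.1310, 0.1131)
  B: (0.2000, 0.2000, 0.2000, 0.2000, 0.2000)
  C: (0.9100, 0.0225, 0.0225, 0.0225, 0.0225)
B > A > C

Key insight: Entropy is maximized by uniform distributions and minimized by concentrated distributions.

- Uniform distributions have maximum entropy log₂(5) = 2.3219 bits
- The more "peaked" or concentrated a distribution, the lower its entropy

Entropies:
  H(A) = 2.1333 bits
  H(B) = 2.3219 bits
  H(C) = 0.6165 bits

Ranking: B > A > C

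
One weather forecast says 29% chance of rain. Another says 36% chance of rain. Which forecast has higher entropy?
36% forecast

Treat each forecast as a Bernoulli distribution. Binary entropy is maximized at p=0.5 and falls off symmetrically toward 0 or 1. The 36% forecast is closer to 50%, so it is more uncertain. H(29%) ≈ 0.869 bits, H(36%) ≈ 0.943 bits.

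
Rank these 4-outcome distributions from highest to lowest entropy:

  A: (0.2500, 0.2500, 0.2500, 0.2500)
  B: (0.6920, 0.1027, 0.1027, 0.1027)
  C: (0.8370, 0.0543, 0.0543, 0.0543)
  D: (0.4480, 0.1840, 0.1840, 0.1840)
A > D > B > C

Key insight: Entropy is maximized by uniform distributions and minimized by concentrated distributions.

Entropies:
  H(A) = 2.0000 bits
  H(B) = 1.3790 bits
  H(C) = 0.8998 bits
  H(D) = 1.8671 bits

Ranking: A > D > B > C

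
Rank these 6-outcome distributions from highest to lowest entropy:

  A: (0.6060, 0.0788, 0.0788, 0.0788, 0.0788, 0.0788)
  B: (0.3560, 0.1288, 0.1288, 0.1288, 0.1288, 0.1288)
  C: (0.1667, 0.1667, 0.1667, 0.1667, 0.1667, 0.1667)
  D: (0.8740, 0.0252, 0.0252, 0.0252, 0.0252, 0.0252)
C > B > A > D

Key insight: Entropy is maximized by uniform distributions and minimized by concentrated distributions.

Entropies:
  H(A) = 1.8822 bits
  H(B) = 2.4346 bits
  H(C) = 2.5850 bits
  H(D) = 0.8389 bits

Ranking: C > B > A > D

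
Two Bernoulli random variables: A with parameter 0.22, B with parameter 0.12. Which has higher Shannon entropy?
A

For binary distributions, entropy is maximized at p=0.5 and decreases as p moves toward 0 or 1.

H(A) = H(0.22) = 0.7602 bits
H(B) = H(0.12) = 0.5294 bits

Distribution A (p=0.22) is closer to uniform (p=0.5), so it has higher entropy.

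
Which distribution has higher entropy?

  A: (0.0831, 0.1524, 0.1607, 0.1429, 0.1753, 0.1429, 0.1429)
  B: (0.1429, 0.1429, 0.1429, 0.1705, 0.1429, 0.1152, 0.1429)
B

Both distributions are close to uniform, making this a harder comparison.

H(A) = 2.7791 bits
H(B) = 2.7996 bits

The distribution closer to uniform has higher entropy.
Answer: B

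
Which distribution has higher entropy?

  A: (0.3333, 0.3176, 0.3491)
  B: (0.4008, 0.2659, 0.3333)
A

Both distributions are close to uniform, making this a harder comparison.

H(A) = 1.5839 bits
H(B) = 1.5651 bits

The distribution closer to uniform has higher entropy.
Answer: A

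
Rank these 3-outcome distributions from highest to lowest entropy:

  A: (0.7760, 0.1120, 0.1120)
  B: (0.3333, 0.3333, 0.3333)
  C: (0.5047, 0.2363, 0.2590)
B > C > A

Key insight: Entropy is maximized by uniform distributions and minimized by concentrated distributions.

- Uniform distributions have maximum entropy log₂(3) = 1.5850 bits
- The more "peaked" or concentrated a distribution, the lower its entropy

Entropies:
  H(A) = 0.9914 bits
  H(B) = 1.5850 bits
  H(C) = 1.4945 bits

Ranking: B > C > A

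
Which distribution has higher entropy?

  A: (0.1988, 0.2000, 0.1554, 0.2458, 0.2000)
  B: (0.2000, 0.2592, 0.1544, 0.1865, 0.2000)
A

Both distributions are close to uniform, making this a harder comparison.

H(A) = 2.3071 bits
H(B) = 2.3016 bits

The distribution closer to uniform has higher entropy.
Answer: A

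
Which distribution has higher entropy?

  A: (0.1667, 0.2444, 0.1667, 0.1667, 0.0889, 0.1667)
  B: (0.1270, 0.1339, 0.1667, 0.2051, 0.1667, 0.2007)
B

Both distributions are close to uniform, making this a harder comparison.

H(A) = 2.5305 bits
H(B) = 2.5619 bits

The distribution closer to uniform has higher entropy.
Answer: B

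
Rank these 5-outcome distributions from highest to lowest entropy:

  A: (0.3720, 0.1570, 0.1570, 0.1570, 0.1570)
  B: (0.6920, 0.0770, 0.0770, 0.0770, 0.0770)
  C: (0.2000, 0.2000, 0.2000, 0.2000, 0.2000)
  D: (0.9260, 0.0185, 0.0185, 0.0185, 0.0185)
C > A > B > D

Key insight: Entropy is maximized by uniform distributions and minimized by concentrated distributions.

Entropies:
  H(A) = 2.2082 bits
  H(B) = 1.5069 bits
  H(C) = 2.3219 bits
  H(D) = 0.5287 bits

Ranking: C > A > B > D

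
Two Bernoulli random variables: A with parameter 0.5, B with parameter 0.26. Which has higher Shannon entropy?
A

For binary distributions, entropy is maximized at p=0.5 and decreases as p moves toward 0 or 1.

H(A) = H(0.5) = 1.0000 bits
H(B) = H(0.26) = 0.8267 bits

Distribution A (p=0.5) is closer to uniform (p=0.5), so it has higher entropy.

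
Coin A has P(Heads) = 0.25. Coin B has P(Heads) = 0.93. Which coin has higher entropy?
A

For binary distributions, entropy is maximized at p=0.5 and decreases as p moves toward 0 or 1.

H(A) = H(0.25) = 0.8113 bits
H(B) = H(0.93) = 0.3659 bits

Distribution A (p=0.25) is closer to uniform (p=0.5), so it has higher entropy.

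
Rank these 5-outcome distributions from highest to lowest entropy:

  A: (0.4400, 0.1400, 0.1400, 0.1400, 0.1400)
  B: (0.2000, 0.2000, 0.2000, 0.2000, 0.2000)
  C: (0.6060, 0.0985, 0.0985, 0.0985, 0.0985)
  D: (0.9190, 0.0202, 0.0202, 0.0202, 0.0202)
B > A > C > D

Key insight: Entropy is maximized by uniform distributions and minimized by concentrated distributions.

Entropies:
  H(A) = 2.1096 bits
  H(B) = 2.3219 bits
  H(C) = 1.7553 bits
  H(D) = 0.5677 bits

Ranking: B > A > C > D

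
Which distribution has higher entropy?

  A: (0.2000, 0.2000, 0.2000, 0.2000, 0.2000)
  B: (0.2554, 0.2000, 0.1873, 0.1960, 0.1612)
A

Both distributions are close to uniform, making this a harder comparison.

H(A) = 2.3219 bits
H(B) = 2.3053 bits

The distribution closer to uniform has higher entropy.
Answer: A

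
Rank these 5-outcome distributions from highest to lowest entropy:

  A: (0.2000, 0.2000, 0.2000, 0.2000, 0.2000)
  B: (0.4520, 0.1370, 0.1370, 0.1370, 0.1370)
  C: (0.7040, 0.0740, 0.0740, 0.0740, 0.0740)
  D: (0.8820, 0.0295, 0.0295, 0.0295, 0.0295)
A > B > C > D

Key insight: Entropy is maximized by uniform distributions and minimized by concentrated distributions.

Entropies:
  H(A) = 2.3219 bits
  H(B) = 2.0893 bits
  H(C) = 1.4683 bits
  H(D) = 0.7596 bits

Ranking: A > B > C > D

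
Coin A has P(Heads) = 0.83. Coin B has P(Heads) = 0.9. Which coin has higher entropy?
A

For binary distributions, entropy is maximized at p=0.5 and decreases as p moves toward 0 or 1.

H(A) = H(0.83) = 0.6577 bits
H(B) = H(0.9) = 0.4690 bits

Distribution A (p=0.83) is closer to uniform (p=0.5), so it has higher entropy.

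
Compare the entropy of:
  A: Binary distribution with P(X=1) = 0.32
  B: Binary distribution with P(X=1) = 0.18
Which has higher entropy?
A

For binary distributions, entropy is maximized at p=0.5 and decreases as p moves toward 0 or 1.

H(A) = H(0.32) = 0.9044 bits
H(B) = H(0.18) = 0.6801 bits

Distribution A (p=0.32) is closer to uniform (p=0.5), so it has higher entropy.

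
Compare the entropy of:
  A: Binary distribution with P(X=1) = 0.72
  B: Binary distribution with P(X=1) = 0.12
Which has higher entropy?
A

For binary distributions, entropy is maximized at p=0.5 and decreases as p moves toward 0 or 1.

H(A) = H(0.72) = 0.8555 bits
H(B) = H(0.12) = 0.5294 bits

Distribution A (p=0.72) is closer to uniform (p=0.5), so it has higher entropy.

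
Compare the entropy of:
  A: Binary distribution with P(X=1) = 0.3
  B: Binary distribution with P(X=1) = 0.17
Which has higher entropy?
A

For binary distributions, entropy is maximized at p=0.5 and decreases as p moves toward 0 or 1.

H(A) = H(0.3) = 0.8813 bits
H(B) = H(0.17) = 0.6577 bits

Distribution A (p=0.3) is closer to uniform (p=0.5), so it has higher entropy.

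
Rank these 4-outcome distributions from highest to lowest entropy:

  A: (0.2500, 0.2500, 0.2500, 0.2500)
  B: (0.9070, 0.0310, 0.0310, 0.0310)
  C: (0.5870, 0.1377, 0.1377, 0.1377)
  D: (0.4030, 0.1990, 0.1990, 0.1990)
A > D > C > B

Key insight: Entropy is maximized by uniform distributions and minimized by concentrated distributions.

Entropies:
  H(A) = 2.0000 bits
  H(B) = 0.5938 bits
  H(C) = 1.6326 bits
  H(D) = 1.9189 bits

Ranking: A > D > C > B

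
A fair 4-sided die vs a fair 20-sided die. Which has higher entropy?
20-sided die

Both are uniform distributions; for uniform over n outcomes, H = log₂(n). H(4-sided) = log₂(4) = 2.000 bits and H(20-sided) = log₂(20) = 4.322 bits. More outcomes in a uniform distribution means higher entropy.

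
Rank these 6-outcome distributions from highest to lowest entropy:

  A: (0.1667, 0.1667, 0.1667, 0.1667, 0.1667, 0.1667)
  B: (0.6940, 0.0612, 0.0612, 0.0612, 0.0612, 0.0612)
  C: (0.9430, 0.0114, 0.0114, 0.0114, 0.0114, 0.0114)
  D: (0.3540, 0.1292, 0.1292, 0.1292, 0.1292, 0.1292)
A > D > B > C

Key insight: Entropy is maximized by uniform distributions and minimized by concentrated distributions.

Entropies:
  H(A) = 2.5850 bits
  H(B) = 1.5990 bits
  H(C) = 0.4478 bits
  H(D) = 2.4376 bits

Ranking: A > D > B > C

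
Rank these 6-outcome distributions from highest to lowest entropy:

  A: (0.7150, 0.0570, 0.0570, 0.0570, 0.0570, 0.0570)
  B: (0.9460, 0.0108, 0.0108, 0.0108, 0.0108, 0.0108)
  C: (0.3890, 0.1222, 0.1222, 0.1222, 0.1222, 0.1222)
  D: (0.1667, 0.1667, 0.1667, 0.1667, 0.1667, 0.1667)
D > C > A > B

Key insight: Entropy is maximized by uniform distributions and minimized by concentrated distributions.

Entropies:
  H(A) = 1.5239 bits
  H(B) = 0.4285 bits
  H(C) = 2.3828 bits
  H(D) = 2.5850 bits

Ranking: D > C > A > B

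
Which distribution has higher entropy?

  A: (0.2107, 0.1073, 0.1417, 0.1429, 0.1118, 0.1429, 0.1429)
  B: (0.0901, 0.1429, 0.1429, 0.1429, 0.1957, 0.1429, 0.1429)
B

Both distributions are close to uniform, making this a harder comparison.

H(A) = 2.7748 bits
H(B) = 2.7785 bits

The distribution closer to uniform has higher entropy.
Answer: B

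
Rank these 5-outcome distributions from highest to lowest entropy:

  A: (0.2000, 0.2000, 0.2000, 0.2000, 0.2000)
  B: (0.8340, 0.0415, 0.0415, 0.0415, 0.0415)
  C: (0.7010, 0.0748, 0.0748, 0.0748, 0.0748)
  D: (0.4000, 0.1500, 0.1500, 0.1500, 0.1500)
A > D > C > B

Key insight: Entropy is maximized by uniform distributions and minimized by concentrated distributions.

Entropies:
  H(A) = 2.3219 bits
  H(B) = 0.9805 bits
  H(C) = 1.4781 bits
  H(D) = 2.1710 bits

Ranking: A > D > C > B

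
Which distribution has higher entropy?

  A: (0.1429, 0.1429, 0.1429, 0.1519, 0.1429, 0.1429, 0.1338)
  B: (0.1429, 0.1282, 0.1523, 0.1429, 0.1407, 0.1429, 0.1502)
A

Both distributions are close to uniform, making this a harder comparison.

H(A) = 2.8065 bits
H(B) = 2.8055 bits

The distribution closer to uniform has higher entropy.
Answer: A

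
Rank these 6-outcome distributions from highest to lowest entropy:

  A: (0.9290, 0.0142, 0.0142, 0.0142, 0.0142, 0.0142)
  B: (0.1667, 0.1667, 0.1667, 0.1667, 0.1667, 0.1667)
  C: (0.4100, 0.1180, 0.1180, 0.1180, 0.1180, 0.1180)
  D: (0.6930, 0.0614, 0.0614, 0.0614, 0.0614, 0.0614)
B > C > D > A

Key insight: Entropy is maximized by uniform distributions and minimized by concentrated distributions.

Entropies:
  H(A) = 0.5345 bits
  H(B) = 2.5850 bits
  H(C) = 2.3464 bits
  H(D) = 1.6025 bits

Ranking: B > C > D > A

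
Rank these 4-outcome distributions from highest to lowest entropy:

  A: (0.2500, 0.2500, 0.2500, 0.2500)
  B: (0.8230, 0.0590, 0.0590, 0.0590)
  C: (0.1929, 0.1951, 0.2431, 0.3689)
A > C > B

Key insight: Entropy is maximized by uniform distributions and minimized by concentrated distributions.

- Uniform distributions have maximum entropy log₂(4) = 2.0000 bits
- The more "peaked" or concentrated a distribution, the lower its entropy

Entropies:
  H(A) = 2.0000 bits
  H(B) = 0.9540 bits
  H(C) = 1.9447 bits

Ranking: A > C > B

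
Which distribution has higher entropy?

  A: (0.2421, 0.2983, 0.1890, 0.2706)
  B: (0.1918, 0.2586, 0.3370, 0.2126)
A

Both distributions are close to uniform, making this a harder comparison.

H(A) = 1.9806 bits
H(B) = 1.9652 bits

The distribution closer to uniform has higher entropy.
Answer: A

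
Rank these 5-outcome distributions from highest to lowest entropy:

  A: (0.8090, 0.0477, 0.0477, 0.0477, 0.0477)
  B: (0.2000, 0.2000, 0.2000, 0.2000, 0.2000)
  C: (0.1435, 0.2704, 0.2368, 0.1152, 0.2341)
B > C > A

Key insight: Entropy is maximized by uniform distributions and minimized by concentrated distributions.

- Uniform distributions have maximum entropy log₂(5) = 2.3219 bits
- The more "peaked" or concentrated a distribution, the lower its entropy

Entropies:
  H(A) = 1.0856 bits
  H(B) = 2.3219 bits
  H(C) = 2.2538 bits

Ranking: B > C > A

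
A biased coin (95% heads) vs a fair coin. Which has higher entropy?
Fair coin

The fair coin is uniform (p=0.5), maximizing binary entropy at 1 bit. The biased coin has H(0.95) ≈ 0.286 bits — its outcome is more predictable, so its entropy is lower.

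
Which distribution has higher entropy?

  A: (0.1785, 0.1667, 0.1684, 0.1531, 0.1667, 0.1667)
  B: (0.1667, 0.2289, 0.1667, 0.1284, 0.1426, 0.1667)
A

Both distributions are close to uniform, making this a harder comparison.

H(A) = 2.5835 bits
H(B) = 2.5604 bits

The distribution closer to uniform has higher entropy.
Answer: A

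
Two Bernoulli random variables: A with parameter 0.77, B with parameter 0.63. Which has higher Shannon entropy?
B

For binary distributions, entropy is maximized at p=0.5 and decreases as p moves toward 0 or 1.

H(A) = H(0.77) = 0.7780 bits
H(B) = H(0.63) = 0.9507 bits

Distribution B (p=0.63) is closer to uniform (p=0.5), so it has higher entropy.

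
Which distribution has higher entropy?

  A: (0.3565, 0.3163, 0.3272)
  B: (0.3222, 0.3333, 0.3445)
B

Both distributions are close to uniform, making this a harder comparison.

H(A) = 1.5831 bits
H(B) = 1.5844 bits

The distribution closer to uniform has higher entropy.
Answer: B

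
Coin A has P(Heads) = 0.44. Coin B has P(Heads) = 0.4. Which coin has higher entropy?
A

For binary distributions, entropy is maximized at p=0.5 and decreases as p moves toward 0 or 1.

H(A) = H(0.44) = 0.9896 bits
H(B) = H(0.4) = 0.9710 bits

Distribution A (p=0.44) is closer to uniform (p=0.5), so it has higher entropy.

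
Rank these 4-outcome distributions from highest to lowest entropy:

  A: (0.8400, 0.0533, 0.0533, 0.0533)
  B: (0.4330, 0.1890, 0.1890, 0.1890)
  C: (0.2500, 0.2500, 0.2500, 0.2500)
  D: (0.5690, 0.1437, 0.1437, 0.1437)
C > B > D > A

Key insight: Entropy is maximized by uniform distributions and minimized by concentrated distributions.

Entropies:
  H(A) = 0.8879 bits
  H(B) = 1.8857 bits
  H(C) = 2.0000 bits
  H(D) = 1.6693 bits

Ranking: C > B > D > A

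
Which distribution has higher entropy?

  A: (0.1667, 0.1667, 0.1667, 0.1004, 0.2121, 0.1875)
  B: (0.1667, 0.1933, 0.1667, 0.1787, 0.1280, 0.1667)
B

Both distributions are close to uniform, making this a harder comparison.

H(A) = 2.5527 bits
H(B) = 2.5744 bits

The distribution closer to uniform has higher entropy.
Answer: B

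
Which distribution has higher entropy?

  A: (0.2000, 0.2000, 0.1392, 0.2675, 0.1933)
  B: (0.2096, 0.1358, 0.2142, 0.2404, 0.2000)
B

Both distributions are close to uniform, making this a harder comparison.

H(A) = 2.2920 bits
H(B) = 2.2986 bits

The distribution closer to uniform has higher entropy.
Answer: B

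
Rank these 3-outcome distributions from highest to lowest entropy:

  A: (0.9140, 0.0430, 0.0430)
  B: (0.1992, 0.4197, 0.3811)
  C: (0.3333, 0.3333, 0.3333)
C > B > A

Key insight: Entropy is maximized by uniform distributions and minimized by concentrated distributions.

- Uniform distributions have maximum entropy log₂(3) = 1.5850 bits
- The more "peaked" or concentrated a distribution, the lower its entropy

Entropies:
  H(A) = 0.5090 bits
  H(B) = 1.5198 bits
  H(C) = 1.5850 bits

Ranking: C > B > A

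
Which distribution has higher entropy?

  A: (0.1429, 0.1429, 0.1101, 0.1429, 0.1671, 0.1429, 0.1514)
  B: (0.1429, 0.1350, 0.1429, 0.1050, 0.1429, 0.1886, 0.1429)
A

Both distributions are close to uniform, making this a harder comparison.

H(A) = 2.7983 bits
H(B) = 2.7895 bits

The distribution closer to uniform has higher entropy.
Answer: A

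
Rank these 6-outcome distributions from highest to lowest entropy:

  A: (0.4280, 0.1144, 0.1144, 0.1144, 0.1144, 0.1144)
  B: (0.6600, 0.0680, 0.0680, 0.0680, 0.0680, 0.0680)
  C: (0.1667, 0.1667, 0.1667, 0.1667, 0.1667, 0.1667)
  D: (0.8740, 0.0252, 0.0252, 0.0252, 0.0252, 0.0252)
C > A > B > D

Key insight: Entropy is maximized by uniform distributions and minimized by concentrated distributions.

Entropies:
  H(A) = 2.3131 bits
  H(B) = 1.7143 bits
  H(C) = 2.5850 bits
  H(D) = 0.8389 bits

Ranking: C > A > B > D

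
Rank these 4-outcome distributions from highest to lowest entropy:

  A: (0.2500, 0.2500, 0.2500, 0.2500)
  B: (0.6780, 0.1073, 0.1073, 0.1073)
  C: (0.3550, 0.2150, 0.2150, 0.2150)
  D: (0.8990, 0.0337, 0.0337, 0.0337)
A > C > B > D

Key insight: Entropy is maximized by uniform distributions and minimized by concentrated distributions.

Entropies:
  H(A) = 2.0000 bits
  H(B) = 1.4169 bits
  H(C) = 1.9608 bits
  H(D) = 0.6322 bits

Ranking: A > C > B > D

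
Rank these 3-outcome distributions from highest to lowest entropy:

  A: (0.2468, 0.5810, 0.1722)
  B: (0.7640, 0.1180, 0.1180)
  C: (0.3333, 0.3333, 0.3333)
C > A > B

Key insight: Entropy is maximized by uniform distributions and minimized by concentrated distributions.

- Uniform distributions have maximum entropy log₂(3) = 1.5850 bits
- The more "peaked" or concentrated a distribution, the lower its entropy

Entropies:
  H(A) = 1.3903 bits
  H(B) = 1.0243 bits
  H(C) = 1.5850 bits

Ranking: C > A > B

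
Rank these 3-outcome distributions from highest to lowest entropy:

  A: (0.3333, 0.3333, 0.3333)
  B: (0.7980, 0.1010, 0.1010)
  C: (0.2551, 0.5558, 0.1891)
A > C > B

Key insight: Entropy is maximized by uniform distributions and minimized by concentrated distributions.

- Uniform distributions have maximum entropy log₂(3) = 1.5850 bits
- The more "peaked" or concentrated a distribution, the lower its entropy

Entropies:
  H(A) = 1.5850 bits
  H(B) = 0.9279 bits
  H(C) = 1.4281 bits

Ranking: A > C > B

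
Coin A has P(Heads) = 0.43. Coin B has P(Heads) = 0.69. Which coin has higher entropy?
A

For binary distributions, entropy is maximized at p=0.5 and decreases as p moves toward 0 or 1.

H(A) = H(0.43) = 0.9858 bits
H(B) = H(0.69) = 0.8932 bits

Distribution A (p=0.43) is closer to uniform (p=0.5), so it has higher entropy.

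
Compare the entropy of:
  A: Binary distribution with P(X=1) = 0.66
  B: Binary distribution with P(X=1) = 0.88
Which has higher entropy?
A

For binary distributions, entropy is maximized at p=0.5 and decreases as p moves toward 0 or 1.

H(A) = H(0.66) = 0.9248 bits
H(B) = H(0.88) = 0.5294 bits

Distribution A (p=0.66) is closer to uniform (p=0.5), so it has higher entropy.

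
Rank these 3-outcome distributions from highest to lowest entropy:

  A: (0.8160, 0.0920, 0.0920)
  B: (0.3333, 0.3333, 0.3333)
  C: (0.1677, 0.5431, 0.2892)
B > C > A

Key insight: Entropy is maximized by uniform distributions and minimized by concentrated distributions.

- Uniform distributions have maximum entropy log₂(3) = 1.5850 bits
- The more "peaked" or concentrated a distribution, the lower its entropy

Entropies:
  H(A) = 0.8727 bits
  H(B) = 1.5850 bits
  H(C) = 1.4280 bits

Ranking: B > C > A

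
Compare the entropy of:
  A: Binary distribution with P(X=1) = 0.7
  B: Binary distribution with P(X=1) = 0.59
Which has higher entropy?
B

For binary distributions, entropy is maximized at p=0.5 and decreases as p moves toward 0 or 1.

H(A) = H(0.7) = 0.8813 bits
H(B) = H(0.59) = 0.9765 bits

Distribution B (p=0.59) is closer to uniform (p=0.5), so it has higher entropy.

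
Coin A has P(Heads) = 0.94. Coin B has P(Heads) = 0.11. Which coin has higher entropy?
B

For binary distributions, entropy is maximized at p=0.5 and decreases as p moves toward 0 or 1.

H(A) = H(0.94) = 0.3274 bits
H(B) = H(0.11) = 0.4999 bits

Distribution B (p=0.11) is closer to uniform (p=0.5), so it has higher entropy.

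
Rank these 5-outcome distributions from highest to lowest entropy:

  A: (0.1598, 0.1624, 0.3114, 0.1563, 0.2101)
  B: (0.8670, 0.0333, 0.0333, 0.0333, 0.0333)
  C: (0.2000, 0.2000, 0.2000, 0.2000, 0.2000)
C > A > B

Key insight: Entropy is maximized by uniform distributions and minimized by concentrated distributions.

- Uniform distributions have maximum entropy log₂(5) = 2.3219 bits
- The more "peaked" or concentrated a distribution, the lower its entropy

Entropies:
  H(A) = 2.2642 bits
  H(B) = 0.8316 bits
  H(C) = 2.3219 bits

Ranking: C > A > B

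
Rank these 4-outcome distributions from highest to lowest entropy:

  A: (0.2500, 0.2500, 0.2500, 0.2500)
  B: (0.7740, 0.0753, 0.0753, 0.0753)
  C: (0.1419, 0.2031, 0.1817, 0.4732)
A > C > B

Key insight: Entropy is maximized by uniform distributions and minimized by concentrated distributions.

- Uniform distributions have maximum entropy log₂(4) = 2.0000 bits
- The more "peaked" or concentrated a distribution, the lower its entropy

Entropies:
  H(A) = 2.0000 bits
  H(B) = 1.1292 bits
  H(C) = 1.8248 bits

Ranking: A > C > B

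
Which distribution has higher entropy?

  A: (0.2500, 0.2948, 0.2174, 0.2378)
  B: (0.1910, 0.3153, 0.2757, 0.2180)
A

Both distributions are close to uniform, making this a harder comparison.

H(A) = 1.9909 bits
H(B) = 1.9728 bits

The distribution closer to uniform has higher entropy.
Answer: A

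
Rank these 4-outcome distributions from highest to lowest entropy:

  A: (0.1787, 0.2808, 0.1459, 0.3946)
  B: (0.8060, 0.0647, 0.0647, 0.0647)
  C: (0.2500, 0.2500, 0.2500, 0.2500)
C > A > B

Key insight: Entropy is maximized by uniform distributions and minimized by concentrated distributions.

- Uniform distributions have maximum entropy log₂(4) = 2.0000 bits
- The more "peaked" or concentrated a distribution, the lower its entropy

Entropies:
  H(A) = 1.8930 bits
  H(B) = 1.0172 bits
  H(C) = 2.0000 bits

Ranking: C > A > B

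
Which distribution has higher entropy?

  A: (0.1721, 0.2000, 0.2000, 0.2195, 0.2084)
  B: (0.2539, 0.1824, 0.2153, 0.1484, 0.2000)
A

Both distributions are close to uniform, making this a harder comparison.

H(A) = 2.3174 bits
H(B) = 2.2998 bits

The distribution closer to uniform has higher entropy.
Answer: A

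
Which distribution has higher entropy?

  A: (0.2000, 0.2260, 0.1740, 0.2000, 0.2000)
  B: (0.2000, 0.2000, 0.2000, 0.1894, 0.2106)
B

Both distributions are close to uniform, making this a harder comparison.

H(A) = 2.3171 bits
H(B) = 2.3211 bits

The distribution closer to uniform has higher entropy.
Answer: B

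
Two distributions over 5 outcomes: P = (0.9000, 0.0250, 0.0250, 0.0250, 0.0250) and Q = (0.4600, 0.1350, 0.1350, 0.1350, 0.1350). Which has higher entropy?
Q

P is highly concentrated on one outcome (90%), making it nearly deterministic. Q spreads its mass more evenly (max 46%). The more spread-out distribution has higher entropy: H(P) ≈ 0.669 bits, H(Q) ≈ 2.075 bits.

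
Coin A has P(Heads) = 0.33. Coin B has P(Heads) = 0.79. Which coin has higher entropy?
A

For binary distributions, entropy is maximized at p=0.5 and decreases as p moves toward 0 or 1.

H(A) = H(0.33) = 0.9149 bits
H(B) = H(0.79) = 0.7415 bits

Distribution A (p=0.33) is closer to uniform (p=0.5), so it has higher entropy.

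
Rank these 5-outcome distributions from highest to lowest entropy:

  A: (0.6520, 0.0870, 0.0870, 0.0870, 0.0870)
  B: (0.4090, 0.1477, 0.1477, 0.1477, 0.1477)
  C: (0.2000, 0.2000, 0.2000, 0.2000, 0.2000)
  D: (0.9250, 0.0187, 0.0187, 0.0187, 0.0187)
C > B > A > D

Key insight: Entropy is maximized by uniform distributions and minimized by concentrated distributions.

Entropies:
  H(A) = 1.6283 bits
  H(B) = 2.1580 bits
  H(C) = 2.3219 bits
  H(D) = 0.5343 bits

Ranking: C > B > A > D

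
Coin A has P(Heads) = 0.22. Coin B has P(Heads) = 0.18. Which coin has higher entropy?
A

For binary distributions, entropy is maximized at p=0.5 and decreases as p moves toward 0 or 1.

H(A) = H(0.22) = 0.7602 bits
H(B) = H(0.18) = 0.6801 bits

Distribution A (p=0.22) is closer to uniform (p=0.5), so it has higher entropy.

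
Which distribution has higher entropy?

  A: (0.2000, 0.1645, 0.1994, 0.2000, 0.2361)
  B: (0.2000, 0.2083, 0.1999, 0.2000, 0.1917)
B

Both distributions are close to uniform, making this a harder comparison.

H(A) = 2.3126 bits
H(B) = 2.3214 bits

The distribution closer to uniform has higher entropy.
Answer: B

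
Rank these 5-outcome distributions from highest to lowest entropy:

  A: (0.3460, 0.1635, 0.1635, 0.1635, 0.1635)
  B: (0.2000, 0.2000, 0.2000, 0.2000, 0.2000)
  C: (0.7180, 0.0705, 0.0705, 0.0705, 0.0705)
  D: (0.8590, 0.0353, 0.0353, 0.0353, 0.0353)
B > A > C > D

Key insight: Entropy is maximized by uniform distributions and minimized by concentrated distributions.

Entropies:
  H(A) = 2.2384 bits
  H(B) = 2.3219 bits
  H(C) = 1.4222 bits
  H(D) = 0.8689 bits

Ranking: B > A > C > D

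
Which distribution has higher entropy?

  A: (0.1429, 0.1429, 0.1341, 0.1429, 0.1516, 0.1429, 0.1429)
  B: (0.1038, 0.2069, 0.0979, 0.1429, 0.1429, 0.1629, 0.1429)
A

Both distributions are close to uniform, making this a harder comparison.

H(A) = 2.8066 bits
H(B) = 2.7672 bits

The distribution closer to uniform has higher entropy.
Answer: A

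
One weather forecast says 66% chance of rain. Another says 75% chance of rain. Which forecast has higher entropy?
66% forecast

Treat each forecast as a Bernoulli distribution. Binary entropy is maximized at p=0.5 and falls off symmetrically toward 0 or 1. The 66% forecast is closer to 50%, so it is more uncertain. H(66%) ≈ 0.925 bits, H(75%) ≈ 0.811 bits.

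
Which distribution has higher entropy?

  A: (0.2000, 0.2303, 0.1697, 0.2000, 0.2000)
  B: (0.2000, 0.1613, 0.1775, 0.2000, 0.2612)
A

Both distributions are close to uniform, making this a harder comparison.

H(A) = 2.3153 bits
H(B) = 2.3019 bits

The distribution closer to uniform has higher entropy.
Answer: A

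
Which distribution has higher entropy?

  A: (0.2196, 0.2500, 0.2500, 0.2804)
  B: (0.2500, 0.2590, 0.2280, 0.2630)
B

Both distributions are close to uniform, making this a harder comparison.

H(A) = 1.9946 bits
H(B) = 1.9979 bits

The distribution closer to uniform has higher entropy.
Answer: B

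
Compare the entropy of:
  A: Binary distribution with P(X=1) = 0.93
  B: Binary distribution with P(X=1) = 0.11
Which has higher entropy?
B

For binary distributions, entropy is maximized at p=0.5 and decreases as p moves toward 0 or 1.

H(A) = H(0.93) = 0.3659 bits
H(B) = H(0.11) = 0.4999 bits

Distribution B (p=0.11) is closer to uniform (p=0.5), so it has higher entropy.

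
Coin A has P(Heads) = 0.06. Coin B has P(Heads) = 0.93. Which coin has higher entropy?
B

For binary distributions, entropy is maximized at p=0.5 and decreases as p moves toward 0 or 1.

H(A) = H(0.06) = 0.3274 bits
H(B) = H(0.93) = 0.3659 bits

Distribution B (p=0.93) is closer to uniform (p=0.5), so it has higher entropy.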